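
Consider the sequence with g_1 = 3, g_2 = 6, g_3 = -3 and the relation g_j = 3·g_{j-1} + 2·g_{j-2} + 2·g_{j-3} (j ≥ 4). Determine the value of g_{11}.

Applying the relation repeatedly:
g_4 = 9; g_5 = 33; g_6 = 111; g_7 = 417; g_8 = 1539; g_9 = 5673; g_{10} = 20931; g_{11} = 77217.

77217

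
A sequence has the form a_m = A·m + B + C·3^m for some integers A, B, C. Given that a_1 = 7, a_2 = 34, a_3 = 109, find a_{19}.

Plug in m = 1, 2, 3: A + B + 3C = 7; 2A + B + 9C = 34; 3A + B + 27C = 109.
Subtracting the first from the second: A + 6C = 27.
Subtracting the second from the third: A + 18C = 75.
Solving: C = 4, A = 3, then B = -8.
Hence a_{19} = 3·19 + (-8) + 4·1162261467 = 4649045917.

4649045917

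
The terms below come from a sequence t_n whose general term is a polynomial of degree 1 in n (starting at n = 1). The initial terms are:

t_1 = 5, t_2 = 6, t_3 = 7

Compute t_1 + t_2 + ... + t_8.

1st diffs: 1, 1 (constant).
So t_n = n + 4.
Continuing: …, 8, 9, 10, 11, …, t_8 = 12.
Summing n = 1..8 (8 terms) gives 68.

68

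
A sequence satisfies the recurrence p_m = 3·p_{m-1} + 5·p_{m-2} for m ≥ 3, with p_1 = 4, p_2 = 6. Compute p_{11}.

3356198

p_3 = 38  p_4 = 144  p_5 = 622  p_6 = 2586  p_7 = 10868  p_8 = 45534  p_9 = 190942  p_{10} = 800496  p_{11} = 3356198.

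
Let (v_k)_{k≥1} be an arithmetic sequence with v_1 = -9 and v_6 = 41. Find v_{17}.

151

Common difference d = (41 - (-9)) / (6 - 1) = 10.
v_k = -9 + (k - 1)·10.
v_{17} = -9 + 16·10 = 151.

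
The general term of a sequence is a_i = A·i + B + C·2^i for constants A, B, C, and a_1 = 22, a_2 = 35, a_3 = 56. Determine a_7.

At i = 1, 2, 3: A + B + 2C = 22; 2A + B + 4C = 35; 3A + B + 8C = 56.
Subtracting the first from the second: A + 2C = 13.
Subtracting the second from the third: A + 4C = 21.
Solving: C = 4, A = 5, then B = 9.
Therefore a_7 = 35 + 9 + 4·128 = 556.

556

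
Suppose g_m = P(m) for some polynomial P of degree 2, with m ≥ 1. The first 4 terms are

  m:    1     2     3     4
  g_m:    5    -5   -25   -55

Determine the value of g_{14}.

1st diffs: -10, -20, -30.
2nd diffs: -10, -10 (constant).
Newton forward-difference form: g_m = 5 + (-10)·C(m-1,1) + (-10)·C(m-1,2).
At m = 14: m-1 = 13, so g_{14} = 5 - 130 - 780 = -905.

-905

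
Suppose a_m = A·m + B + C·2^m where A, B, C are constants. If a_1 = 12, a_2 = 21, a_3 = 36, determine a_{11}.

6180

The three given values yield: A + B + 2C = 12; 2A + B + 4C = 21; 3A + B + 8C = 36.
Subtracting the first from the second: A + 2C = 9.
Subtracting the second from the third: A + 4C = 15.
Solving: C = 3, A = 3, then B = 3.
So a_m = 3·m + 3 + 3·2^m; at m=11 this is 6180.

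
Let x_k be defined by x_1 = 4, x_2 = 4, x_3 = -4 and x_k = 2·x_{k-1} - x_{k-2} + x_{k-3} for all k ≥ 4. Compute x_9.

Iterate the recurrence:
x_4 = -8  x_5 = -8  x_6 = -12  x_7 = -24  x_8 = -44  x_9 = -76.

-76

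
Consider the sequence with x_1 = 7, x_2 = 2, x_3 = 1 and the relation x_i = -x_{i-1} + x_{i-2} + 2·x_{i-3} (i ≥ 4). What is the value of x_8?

x_4 = 15; x_5 = -10; x_6 = 27; x_7 = -7; x_8 = 14.

14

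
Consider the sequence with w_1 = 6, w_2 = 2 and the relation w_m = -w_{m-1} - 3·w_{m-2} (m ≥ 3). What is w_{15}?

w_3 = -20  w_4 = 14  w_5 = 46  …  w_{12} = 1064  w_{13} = -4874  w_{14} = 1682  w_{15} = 12940.

12940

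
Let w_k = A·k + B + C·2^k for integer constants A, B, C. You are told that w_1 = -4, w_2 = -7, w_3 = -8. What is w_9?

At k = 1, 2, 3: A + B + 2C = -4; 2A + B + 4C = -7; 3A + B + 8C = -8.
Subtracting the first from the second: A + 2C = -3.
Subtracting the second from the third: A + 4C = -1.
Solving: C = 1, A = -5, then B = -1.
Hence w_9 = -5·9 + (-1) + 1·512 = 466.

466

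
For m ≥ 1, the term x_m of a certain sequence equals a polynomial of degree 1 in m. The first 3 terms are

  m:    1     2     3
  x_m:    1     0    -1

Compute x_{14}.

1st diffs: -1, -1 (constant).
So x_m = -m + 2.
Evaluating at m = 14 gives x_{14} = -12.

-12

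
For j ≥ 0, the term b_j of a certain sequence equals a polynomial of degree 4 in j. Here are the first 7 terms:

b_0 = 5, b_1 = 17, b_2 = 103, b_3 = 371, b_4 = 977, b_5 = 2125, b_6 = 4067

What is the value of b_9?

17897

1st diffs: 12, 86, 268, 606, 1148, 1942.
2nd diffs: 74, 182, 338, 542, 794.
3rd diffs: 108, 156, 204, 252.
4th diffs: 48, 48, 48 (constant).
Newton forward-difference form: b_j = 5 + 12·C(j,1) + 74·C(j,2) + 108·C(j,3) + 48·C(j,4).
At j = 9: j = 9, so b_9 = 5 + 108 + 2664 + 9072 + 6048 = 17897.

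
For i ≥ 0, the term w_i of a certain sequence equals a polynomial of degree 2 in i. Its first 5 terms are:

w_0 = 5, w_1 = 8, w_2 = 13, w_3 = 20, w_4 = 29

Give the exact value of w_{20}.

445

1st diffs: 3, 5, 7, 9.
2nd diffs: 2, 2, 2 (constant).
So w_i = i^2 + 2i + 5.
Evaluating at i = 20 gives w_{20} = 445.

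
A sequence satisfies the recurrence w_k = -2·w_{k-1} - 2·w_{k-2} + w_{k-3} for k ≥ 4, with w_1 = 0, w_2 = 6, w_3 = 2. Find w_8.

134

Step forward from the initial values:
w_4 = -16; w_5 = 34; w_6 = -34; w_7 = -16; w_8 = 134.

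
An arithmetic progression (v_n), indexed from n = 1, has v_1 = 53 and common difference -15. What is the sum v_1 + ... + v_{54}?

-18603

v_n = 53 + (n - 1)·(-15).
v_{54} = -742; S = 54·(53 + (-742))/2 = -18603.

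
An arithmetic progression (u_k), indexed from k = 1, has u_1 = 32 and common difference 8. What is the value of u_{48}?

408

u_k = 32 + (k - 1)·8.
u_{48} = 32 + 47·8 = 408.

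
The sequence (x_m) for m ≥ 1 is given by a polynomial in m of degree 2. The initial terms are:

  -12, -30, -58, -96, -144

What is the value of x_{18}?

-1678

1st diffs: -18, -28, -38, -48.
2nd diffs: -10, -10, -10 (constant).
Newton forward-difference form: x_m = -12 + (-18)·C(m-1,1) + (-10)·C(m-1,2).
At m = 18: m-1 = 17, so x_{18} = -12 - 306 - 1360 = -1678.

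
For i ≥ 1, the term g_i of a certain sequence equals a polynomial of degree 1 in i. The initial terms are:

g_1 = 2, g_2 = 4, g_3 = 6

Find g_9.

1st diffs: 2, 2 (constant).
So g_i = 2i.
Evaluating at i = 9 gives g_9 = 18.

18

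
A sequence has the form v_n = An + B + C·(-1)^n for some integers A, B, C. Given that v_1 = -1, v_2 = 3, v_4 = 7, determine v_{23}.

43

Write the equations: A + B - C = -1; 2A + B + C = 3; 4A + B + C = 7.
Subtracting the first from the second: A + 2C = 4.
Subtracting the second from the third: 2A = 4.
Solving: C = 1, A = 2, then B = -2.
Hence v_{23} = 2·23 + (-2) + 1·(-1) = 43.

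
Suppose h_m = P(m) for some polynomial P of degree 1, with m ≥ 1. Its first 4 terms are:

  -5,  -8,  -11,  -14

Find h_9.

1st diffs: -3, -3, -3 (constant).
So h_m = -3m - 2.
Evaluating at m = 9 gives h_9 = -29.

-29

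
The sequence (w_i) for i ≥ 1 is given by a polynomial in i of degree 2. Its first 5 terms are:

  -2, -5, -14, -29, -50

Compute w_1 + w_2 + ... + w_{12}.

1st diffs: -3, -9, -15, -21.
2nd diffs: -6, -6, -6 (constant).
Newton forward-difference form: w_i = -2 + (-3)·C(i-1,1) + (-6)·C(i-1,2).
Continuing: …, -77, -110, -149, -194, …, w_{12} = -365.
Summing i = 1..12 (12 terms) gives -1542.

-1542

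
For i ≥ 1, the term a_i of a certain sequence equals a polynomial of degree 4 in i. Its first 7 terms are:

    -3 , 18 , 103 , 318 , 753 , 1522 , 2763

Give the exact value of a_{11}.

1st diffs: 21, 85, 215, 435, 769, 1241.
2nd diffs: 64, 130, 220, 334, 472.
3rd diffs: 66, 90, 114, 138.
4th diffs: 24, 24, 24 (constant).
Newton forward-difference form: a_i = -3 + 21·C(i-1,1) + 64·C(i-1,2) + 66·C(i-1,3) + 24·C(i-1,4).
At i = 11: i-1 = 10, so a_{11} = -3 + 210 + 2880 + 7920 + 5040 = 16047.

16047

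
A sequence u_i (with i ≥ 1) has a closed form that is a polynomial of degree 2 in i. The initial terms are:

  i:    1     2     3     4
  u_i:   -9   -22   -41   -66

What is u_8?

-226

1st diffs: -13, -19, -25.
2nd diffs: -6, -6 (constant).
Newton forward-difference form: u_i = -9 + (-13)·C(i-1,1) + (-6)·C(i-1,2).
At i = 8: i-1 = 7, so u_8 = -9 - 91 - 126 = -226.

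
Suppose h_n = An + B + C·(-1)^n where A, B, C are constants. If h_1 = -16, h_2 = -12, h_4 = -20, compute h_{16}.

At n = 1, 2, 4: A + B - C = -16; 2A + B + C = -12; 4A + B + C = -20.
Subtracting the first from the second: A + 2C = 4.
Subtracting the second from the third: 2A = -8.
Solving: C = 4, A = -4, then B = -8.
Therefore h_{16} = -64 + (-8) + 4·1 = -68.

-68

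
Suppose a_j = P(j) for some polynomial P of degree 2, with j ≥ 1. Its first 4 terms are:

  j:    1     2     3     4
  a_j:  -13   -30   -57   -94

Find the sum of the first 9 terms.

1st diffs: -17, -27, -37.
2nd diffs: -10, -10 (constant).
Newton forward-difference form: a_j = -13 + (-17)·C(j-1,1) + (-10)·C(j-1,2).
Continuing: …, -141, -198, -265, -342, …, a_9 = -429.
Summing j = 1..9 (9 terms) gives -1569.

-1569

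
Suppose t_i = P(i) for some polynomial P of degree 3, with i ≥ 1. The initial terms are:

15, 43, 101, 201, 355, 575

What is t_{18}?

1st diffs: 28, 58, 100, 154, 220.
2nd diffs: 30, 42, 54, 66.
3rd diffs: 12, 12, 12 (constant).
Newton forward-difference form: t_i = 15 + 28·C(i-1,1) + 30·C(i-1,2) + 12·C(i-1,3).
At i = 18: i-1 = 17, so t_{18} = 15 + 476 + 4080 + 8160 = 12731.

12731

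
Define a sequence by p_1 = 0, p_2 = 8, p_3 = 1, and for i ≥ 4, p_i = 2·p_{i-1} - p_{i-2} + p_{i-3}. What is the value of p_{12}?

Iterate the recurrence:
p_4 = -6  p_5 = -5  p_6 = -3  p_7 = -7  p_8 = -16  p_9 = -28  p_{10} = -47  p_{11} = -82  p_{12} = -145.

-145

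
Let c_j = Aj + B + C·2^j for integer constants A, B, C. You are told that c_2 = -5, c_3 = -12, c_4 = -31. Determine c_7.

At j = 2, 3, 4: 2A + B + 4C = -5; 3A + B + 8C = -12; 4A + B + 16C = -31.
Subtracting the first from the second: A + 4C = -7.
Subtracting the second from the third: A + 8C = -19.
Solving: C = -3, A = 5, then B = -3.
So c_j = 5·j + (-3) + (-3)·2^j; at j=7 this is -352.

-352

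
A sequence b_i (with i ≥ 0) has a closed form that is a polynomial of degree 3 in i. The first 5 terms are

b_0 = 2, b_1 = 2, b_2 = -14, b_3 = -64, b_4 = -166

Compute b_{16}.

1st diffs: 0, -16, -50, -102.
2nd diffs: -16, -34, -52.
3rd diffs: -18, -18 (constant).
Newton forward-difference form: b_i = 2 + (-16)·C(i,2) + (-18)·C(i,3).
At i = 16: i = 16, so b_{16} = 2 - 1920 - 10080 = -11998.

-11998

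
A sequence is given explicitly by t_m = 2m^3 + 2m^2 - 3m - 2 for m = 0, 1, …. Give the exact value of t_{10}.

2168

t_{10} = 2·10^3 + 2·10^2 - 3·10 - 2 = 2168.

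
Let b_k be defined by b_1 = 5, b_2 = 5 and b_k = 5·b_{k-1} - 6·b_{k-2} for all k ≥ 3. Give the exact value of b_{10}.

-93295

Step forward from the initial values:
b_3 = -5; b_4 = -55; b_5 = -245; b_6 = -895; b_7 = -3005; b_8 = -9655; b_9 = -30245; b_{10} = -93295.
(Characteristic roots are 3 and 2.)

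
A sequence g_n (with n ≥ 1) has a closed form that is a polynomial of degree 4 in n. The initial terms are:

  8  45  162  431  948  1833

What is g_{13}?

1st diffs: 37, 117, 269, 517, 885.
2nd diffs: 80, 152, 248, 368.
3rd diffs: 72, 96, 120.
4th diffs: 24, 24 (constant).
Newton forward-difference form: g_n = 8 + 37·C(n-1,1) + 80·C(n-1,2) + 72·C(n-1,3) + 24·C(n-1,4).
At n = 13: n-1 = 12, so g_{13} = 8 + 444 + 5280 + 15840 + 11880 = 33452.

33452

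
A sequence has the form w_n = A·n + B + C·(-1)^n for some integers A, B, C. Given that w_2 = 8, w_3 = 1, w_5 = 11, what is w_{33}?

151

At n = 2, 3, 5: 2A + B + C = 8; 3A + B - C = 1; 5A + B - C = 11.
Subtracting the first from the second: A - 2C = -7.
Subtracting the second from the third: 2A = 10.
Solving: C = 6, A = 5, then B = -8.
Hence w_{33} = 5·33 + (-8) + 6·(-1) = 151.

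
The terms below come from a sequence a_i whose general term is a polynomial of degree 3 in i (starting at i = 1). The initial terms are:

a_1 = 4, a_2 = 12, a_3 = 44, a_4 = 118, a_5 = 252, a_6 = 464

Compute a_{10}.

2452

1st diffs: 8, 32, 74, 134, 212.
2nd diffs: 24, 42, 60, 78.
3rd diffs: 18, 18, 18 (constant).
Newton forward-difference form: a_i = 4 + 8·C(i-1,1) + 24·C(i-1,2) + 18·C(i-1,3).
At i = 10: i-1 = 9, so a_{10} = 4 + 72 + 864 + 1512 = 2452.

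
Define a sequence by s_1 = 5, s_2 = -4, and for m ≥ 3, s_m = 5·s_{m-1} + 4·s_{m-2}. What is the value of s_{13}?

Applying the relation repeatedly:
s_3 = 0; s_4 = -16; s_5 = -80; …; s_{10} = -489424; s_{11} = -2790480; s_{12} = -15910096; s_{13} = -90712400.

-90712400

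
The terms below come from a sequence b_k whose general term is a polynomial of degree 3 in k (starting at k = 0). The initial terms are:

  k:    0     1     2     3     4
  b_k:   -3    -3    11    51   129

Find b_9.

1509

1st diffs: 0, 14, 40, 78.
2nd diffs: 14, 26, 38.
3rd diffs: 12, 12 (constant).
So b_k = 2k^3 + k^2 - 3k - 3.
Evaluating at k = 9 gives b_9 = 1509.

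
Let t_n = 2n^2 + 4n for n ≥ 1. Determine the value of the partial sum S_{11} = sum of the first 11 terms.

1276

Over n = 1..11: Σn = 66, Σn² = 506.
Total = (2)·506 + (4)·66 = 1276.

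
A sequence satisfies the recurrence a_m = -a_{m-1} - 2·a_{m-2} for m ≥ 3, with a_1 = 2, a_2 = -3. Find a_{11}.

Applying the relation repeatedly:
a_3 = -1;  a_4 = 7;  a_5 = -5;  a_6 = -9;  a_7 = 19;  a_8 = -1;  a_9 = -37;  a_{10} = 39;  a_{11} = 35.

35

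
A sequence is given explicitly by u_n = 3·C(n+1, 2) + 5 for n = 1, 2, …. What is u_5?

C(6, 2) = 15, so u_5 = 50.

50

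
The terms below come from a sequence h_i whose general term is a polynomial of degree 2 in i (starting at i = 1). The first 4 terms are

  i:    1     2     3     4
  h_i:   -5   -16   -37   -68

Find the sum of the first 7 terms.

-616

1st diffs: -11, -21, -31.
2nd diffs: -10, -10 (constant).
So h_i = -5i^2 + 4i - 4.
Continuing: -109, -160, -221.
Summing i = 1..7 (7 terms) gives -616.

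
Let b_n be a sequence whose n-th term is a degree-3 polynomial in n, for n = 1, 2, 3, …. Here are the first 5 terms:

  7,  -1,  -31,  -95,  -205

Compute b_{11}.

1st diffs: -8, -30, -64, -110.
2nd diffs: -22, -34, -46.
3rd diffs: -12, -12 (constant).
Newton forward-difference form: b_n = 7 + (-8)·C(n-1,1) + (-22)·C(n-1,2) + (-12)·C(n-1,3).
At n = 11: n-1 = 10, so b_{11} = 7 - 80 - 990 - 1440 = -2503.

-2503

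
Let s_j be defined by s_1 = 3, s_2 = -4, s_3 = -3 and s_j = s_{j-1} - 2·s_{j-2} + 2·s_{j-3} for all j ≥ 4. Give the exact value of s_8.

41

s_4 = 11;  s_5 = 9;  s_6 = -19;  s_7 = -15;  s_8 = 41.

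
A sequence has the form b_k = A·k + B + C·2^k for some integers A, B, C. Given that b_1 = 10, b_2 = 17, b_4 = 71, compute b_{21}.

Plug in k = 1, 2, 4: A + B + 2C = 10; 2A + B + 4C = 17; 4A + B + 16C = 71.
Subtracting the first from the second: A + 2C = 7.
Subtracting the second from the third: 2A + 12C = 54.
Solving: C = 5, A = -3, then B = 3.
So b_k = -3·k + 3 + 5·2^k; at k=21 this is 10485700.

10485700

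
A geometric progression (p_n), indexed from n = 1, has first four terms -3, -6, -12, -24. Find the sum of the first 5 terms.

Common ratio r = 2.
p_n = (-3)·2^(n-1).
S = (-3)·(2^5 - 1)/(2 - 1) = (-3)·(32 - 1)/(1) = -93.

-93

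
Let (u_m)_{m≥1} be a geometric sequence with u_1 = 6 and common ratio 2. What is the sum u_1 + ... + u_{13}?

u_m = 6·2^(m-1).
S = 6·(2^13 - 1)/(2 - 1) = 6·(8192 - 1)/(1) = 49146.

49146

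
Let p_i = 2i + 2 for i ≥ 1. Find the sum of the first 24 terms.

648

Over i = 1..24: Σi = 300.
Total = (2)·300 + (2)·24 = 648.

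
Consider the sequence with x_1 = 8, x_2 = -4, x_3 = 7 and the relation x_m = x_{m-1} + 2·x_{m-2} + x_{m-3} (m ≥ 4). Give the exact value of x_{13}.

7838

Iterate the recurrence:
x_4 = 7  x_5 = 17  x_6 = 38  x_7 = 79  x_8 = 172  x_9 = 368  x_{10} = 791  x_{11} = 1699  x_{12} = 3649  x_{13} = 7838.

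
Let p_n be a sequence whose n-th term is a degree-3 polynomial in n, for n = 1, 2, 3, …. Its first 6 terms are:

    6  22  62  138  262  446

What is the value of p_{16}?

1st diffs: 16, 40, 76, 124, 184.
2nd diffs: 24, 36, 48, 60.
3rd diffs: 12, 12, 12 (constant).
Newton forward-difference form: p_n = 6 + 16·C(n-1,1) + 24·C(n-1,2) + 12·C(n-1,3).
At n = 16: n-1 = 15, so p_{16} = 6 + 240 + 2520 + 5460 = 8226.

8226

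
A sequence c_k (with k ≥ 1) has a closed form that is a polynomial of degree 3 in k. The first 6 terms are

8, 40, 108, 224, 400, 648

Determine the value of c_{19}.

15884

1st diffs: 32, 68, 116, 176, 248.
2nd diffs: 36, 48, 60, 72.
3rd diffs: 12, 12, 12 (constant).
Newton forward-difference form: c_k = 8 + 32·C(k-1,1) + 36·C(k-1,2) + 12·C(k-1,3).
At k = 19: k-1 = 18, so c_{19} = 8 + 576 + 5508 + 9792 = 15884.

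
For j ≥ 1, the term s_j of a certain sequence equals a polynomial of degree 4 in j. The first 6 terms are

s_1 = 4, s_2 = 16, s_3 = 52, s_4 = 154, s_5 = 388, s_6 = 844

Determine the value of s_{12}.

1st diffs: 12, 36, 102, 234, 456.
2nd diffs: 24, 66, 132, 222.
3rd diffs: 42, 66, 90.
4th diffs: 24, 24 (constant).
So s_j = j^4 - 3j^3 + 5j^2 + 3j - 2.
Evaluating at j = 12 gives s_{12} = 16306.

16306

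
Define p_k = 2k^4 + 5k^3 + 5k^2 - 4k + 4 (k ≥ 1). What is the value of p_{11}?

p_{11} = 2·11^4 + 5·11^3 + 5·11^2 - 4·11 + 4 = 36502.

36502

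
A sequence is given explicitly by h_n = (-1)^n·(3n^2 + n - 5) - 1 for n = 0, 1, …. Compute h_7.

-150

(-1)^7 = -1; 3n^2 + n - 5 at n=7 is 149; so h_7 = -150.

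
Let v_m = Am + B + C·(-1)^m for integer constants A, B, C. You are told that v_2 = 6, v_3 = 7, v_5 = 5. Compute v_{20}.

At m = 2, 3, 5: 2A + B + C = 6; 3A + B - C = 7; 5A + B - C = 5.
Subtracting the first from the second: A - 2C = 1.
Subtracting the second from the third: 2A = -2.
Solving: C = -1, A = -1, then B = 9.
Therefore v_{20} = -20 + 9 + (-1)·1 = -12.

-12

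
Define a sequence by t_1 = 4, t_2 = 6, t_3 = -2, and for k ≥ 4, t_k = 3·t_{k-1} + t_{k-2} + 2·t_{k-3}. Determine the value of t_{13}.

630144

t_4 = 8; t_5 = 34; t_6 = 106; t_7 = 368; t_8 = 1278; t_9 = 4414; t_{10} = 15256; t_{11} = 52738; t_{12} = 182298; t_{13} = 630144.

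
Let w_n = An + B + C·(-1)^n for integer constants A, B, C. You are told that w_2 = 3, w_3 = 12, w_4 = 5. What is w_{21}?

At n = 2, 3, 4: 2A + B + C = 3; 3A + B - C = 12; 4A + B + C = 5.
Subtracting the first from the second: A - 2C = 9.
Subtracting the second from the third: A + 2C = -7.
Solving: C = -4, A = 1, then B = 5.
So w_n = 1·n + 5 + (-4)·(-1)^n; at n=21 this is 30.

30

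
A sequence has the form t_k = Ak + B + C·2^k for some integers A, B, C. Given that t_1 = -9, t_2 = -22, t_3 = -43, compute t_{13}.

Write the equations: A + B + 2C = -9; 2A + B + 4C = -22; 3A + B + 8C = -43.
Subtracting the first from the second: A + 2C = -13.
Subtracting the second from the third: A + 4C = -21.
Solving: C = -4, A = -5, then B = 4.
Hence t_{13} = -5·13 + 4 + (-4)·8192 = -32829.

-32829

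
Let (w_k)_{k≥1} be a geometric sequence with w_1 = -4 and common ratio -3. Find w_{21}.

-13947137604

w_k = (-4)·(-3)^(k-1).
w_{21} = (-4)·(-3)^20 = -13947137604.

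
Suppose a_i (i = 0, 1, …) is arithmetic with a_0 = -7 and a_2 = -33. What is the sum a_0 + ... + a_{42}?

Common difference d = (-33 - (-7)) / (2 - 0) = -13.
a_i = -7 + (i - 0)·(-13).
a_{42} = -553; S = 43·(-7 + (-553))/2 = -12040.

-12040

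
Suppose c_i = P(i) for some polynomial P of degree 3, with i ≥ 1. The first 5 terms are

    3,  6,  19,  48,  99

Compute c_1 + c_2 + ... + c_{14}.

1st diffs: 3, 13, 29, 51.
2nd diffs: 10, 16, 22.
3rd diffs: 6, 6 (constant).
Newton forward-difference form: c_i = 3 + 3·C(i-1,1) + 10·C(i-1,2) + 6·C(i-1,3).
Continuing: …, 178, 291, 444, 643, …, c_{14} = 2538.
Summing i = 1..14 (14 terms) gives 9961.

9961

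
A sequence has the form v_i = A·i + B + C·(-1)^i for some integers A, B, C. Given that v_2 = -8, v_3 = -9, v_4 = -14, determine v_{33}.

The three given values yield: 2A + B + C = -8; 3A + B - C = -9; 4A + B + C = -14.
Subtracting the first from the second: A - 2C = -1.
Subtracting the second from the third: A + 2C = -5.
Solving: C = -1, A = -3, then B = -1.
So v_i = -3·i + (-1) + (-1)·(-1)^i; at i=33 this is -99.

-99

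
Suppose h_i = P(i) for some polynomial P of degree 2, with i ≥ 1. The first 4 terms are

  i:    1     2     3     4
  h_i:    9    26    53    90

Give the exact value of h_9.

1st diffs: 17, 27, 37.
2nd diffs: 10, 10 (constant).
Newton forward-difference form: h_i = 9 + 17·C(i-1,1) + 10·C(i-1,2).
At i = 9: i-1 = 8, so h_9 = 9 + 136 + 280 = 425.

425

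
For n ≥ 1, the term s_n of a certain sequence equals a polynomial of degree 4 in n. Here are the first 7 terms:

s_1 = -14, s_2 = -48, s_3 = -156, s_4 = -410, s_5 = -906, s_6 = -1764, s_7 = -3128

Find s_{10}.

1st diffs: -34, -108, -254, -496, -858, -1364.
2nd diffs: -74, -146, -242, -362, -506.
3rd diffs: -72, -96, -120, -144.
4th diffs: -24, -24, -24 (constant).
Newton forward-difference form: s_n = -14 + (-34)·C(n-1,1) + (-74)·C(n-1,2) + (-72)·C(n-1,3) + (-24)·C(n-1,4).
At n = 10: n-1 = 9, so s_{10} = -14 - 306 - 2664 - 6048 - 3024 = -12056.

-12056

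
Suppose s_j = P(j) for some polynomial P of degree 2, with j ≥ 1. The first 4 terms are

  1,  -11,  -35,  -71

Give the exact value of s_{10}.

-539

1st diffs: -12, -24, -36.
2nd diffs: -12, -12 (constant).
So s_j = -6j^2 + 6j + 1.
Evaluating at j = 10 gives s_{10} = -539.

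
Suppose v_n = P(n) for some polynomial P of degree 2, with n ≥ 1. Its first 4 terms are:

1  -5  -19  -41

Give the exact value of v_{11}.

-419

1st diffs: -6, -14, -22.
2nd diffs: -8, -8 (constant).
Newton forward-difference form: v_n = 1 + (-6)·C(n-1,1) + (-8)·C(n-1,2).
At n = 11: n-1 = 10, so v_{11} = 1 - 60 - 360 = -419.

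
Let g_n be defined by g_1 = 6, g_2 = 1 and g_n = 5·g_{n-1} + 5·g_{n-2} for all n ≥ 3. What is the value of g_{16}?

Step forward from the initial values:
g_3 = 35; g_4 = 180; g_5 = 1075; …; g_{13} = 1479093750; g_{14} = 8658765625; g_{15} = 50689296875; g_{16} = 296740312500.

296740312500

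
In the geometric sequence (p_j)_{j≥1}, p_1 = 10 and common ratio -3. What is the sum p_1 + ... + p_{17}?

p_j = 10·(-3)^(j-1).
S = 10·((-3)^17 - 1)/(-3 - 1) = 10·(-129140163 - 1)/(-4) = 322850410.

322850410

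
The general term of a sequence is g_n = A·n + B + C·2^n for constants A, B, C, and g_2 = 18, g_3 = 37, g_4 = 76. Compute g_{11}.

10229

At n = 2, 3, 4: 2A + B + 4C = 18; 3A + B + 8C = 37; 4A + B + 16C = 76.
Subtracting the first from the second: A + 4C = 19.
Subtracting the second from the third: A + 8C = 39.
Solving: C = 5, A = -1, then B = 0.
So g_n = -1·n + 0 + 5·2^n; at n=11 this is 10229.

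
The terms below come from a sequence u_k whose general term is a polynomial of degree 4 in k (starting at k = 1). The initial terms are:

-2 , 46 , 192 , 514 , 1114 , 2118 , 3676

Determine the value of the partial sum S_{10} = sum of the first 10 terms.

1st diffs: 48, 146, 322, 600, 1004, 1558.
2nd diffs: 98, 176, 278, 404, 554.
3rd diffs: 78, 102, 126, 150.
4th diffs: 24, 24, 24 (constant).
Newton forward-difference form: u_k = -2 + 48·C(k-1,1) + 98·C(k-1,2) + 78·C(k-1,3) + 24·C(k-1,4).
Continuing: 5962, 9174, 13534.
Summing k = 1..10 (10 terms) gives 36328.

36328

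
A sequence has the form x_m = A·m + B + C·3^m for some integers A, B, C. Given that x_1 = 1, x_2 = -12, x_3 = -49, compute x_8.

The three given values yield: A + B + 3C = 1; 2A + B + 9C = -12; 3A + B + 27C = -49.
Subtracting the first from the second: A + 6C = -13.
Subtracting the second from the third: A + 18C = -37.
Solving: C = -2, A = -1, then B = 8.
Hence x_8 = -1·8 + 8 + (-2)·6561 = -13122.

-13122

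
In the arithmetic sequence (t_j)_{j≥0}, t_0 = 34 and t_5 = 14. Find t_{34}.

-102

Common difference d = (14 - 34) / (5 - 0) = -4.
t_j = 34 + (j - 0)·(-4).
t_{34} = 34 + 34·(-4) = -102.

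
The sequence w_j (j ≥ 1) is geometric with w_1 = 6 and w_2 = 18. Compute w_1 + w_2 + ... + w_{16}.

129140160

Common ratio r = 3.
w_j = 6·3^(j-1).
S = 6·(3^16 - 1)/(3 - 1) = 6·(43046721 - 1)/(2) = 129140160.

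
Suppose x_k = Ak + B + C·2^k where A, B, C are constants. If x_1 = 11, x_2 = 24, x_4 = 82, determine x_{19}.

2097245

The three given values yield: A + B + 2C = 11; 2A + B + 4C = 24; 4A + B + 16C = 82.
Subtracting the first from the second: A + 2C = 13.
Subtracting the second from the third: 2A + 12C = 58.
Solving: C = 4, A = 5, then B = -2.
So x_k = 5·k + (-2) + 4·2^k; at k=19 this is 2097245.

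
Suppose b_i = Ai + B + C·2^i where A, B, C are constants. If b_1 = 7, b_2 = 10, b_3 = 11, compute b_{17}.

At i = 1, 2, 3: A + B + 2C = 7; 2A + B + 4C = 10; 3A + B + 8C = 11.
Subtracting the first from the second: A + 2C = 3.
Subtracting the second from the third: A + 4C = 1.
Solving: C = -1, A = 5, then B = 4.
Hence b_{17} = 5·17 + 4 + (-1)·131072 = -130983.

-130983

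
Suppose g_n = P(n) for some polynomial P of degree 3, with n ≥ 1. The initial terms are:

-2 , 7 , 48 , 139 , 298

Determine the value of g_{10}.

2743

1st diffs: 9, 41, 91, 159.
2nd diffs: 32, 50, 68.
3rd diffs: 18, 18 (constant).
So g_n = 3n^3 - 2n^2 - 6n + 3.
Evaluating at n = 10 gives g_{10} = 2743.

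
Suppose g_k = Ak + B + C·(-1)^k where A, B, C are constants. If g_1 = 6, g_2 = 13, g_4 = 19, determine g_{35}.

108

At k = 1, 2, 4: A + B - C = 6; 2A + B + C = 13; 4A + B + C = 19.
Subtracting the first from the second: A + 2C = 7.
Subtracting the second from the third: 2A = 6.
Solving: C = 2, A = 3, then B = 5.
So g_k = 3·k + 5 + 2·(-1)^k; at k=35 this is 108.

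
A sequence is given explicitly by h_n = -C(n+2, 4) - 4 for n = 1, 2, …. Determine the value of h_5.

-39

C(7, 4) = 35, so h_5 = -39.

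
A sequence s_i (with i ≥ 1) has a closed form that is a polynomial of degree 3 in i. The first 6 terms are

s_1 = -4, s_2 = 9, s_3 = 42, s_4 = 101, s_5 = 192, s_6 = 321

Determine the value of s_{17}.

1st diffs: 13, 33, 59, 91, 129.
2nd diffs: 20, 26, 32, 38.
3rd diffs: 6, 6, 6 (constant).
So s_i = i^3 + 4i^2 - 6i - 3.
Evaluating at i = 17 gives s_{17} = 5964.

5964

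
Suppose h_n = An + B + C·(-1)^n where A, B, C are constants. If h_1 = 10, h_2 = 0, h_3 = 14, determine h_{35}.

78

The three given values yield: A + B - C = 10; 2A + B + C = 0; 3A + B - C = 14.
Subtracting the first from the second: A + 2C = -10.
Subtracting the second from the third: A - 2C = 14.
Solving: C = -6, A = 2, then B = 2.
Therefore h_{35} = 70 + 2 + (-6)·(-1) = 78.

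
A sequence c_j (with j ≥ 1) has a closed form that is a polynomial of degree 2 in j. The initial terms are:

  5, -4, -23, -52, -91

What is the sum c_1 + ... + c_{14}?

-4389

1st diffs: -9, -19, -29, -39.
2nd diffs: -10, -10, -10 (constant).
So c_j = -5j^2 + 6j + 4.
Continuing: …, -140, -199, -268, -347, …, c_{14} = -892.
Summing j = 1..14 (14 terms) gives -4389.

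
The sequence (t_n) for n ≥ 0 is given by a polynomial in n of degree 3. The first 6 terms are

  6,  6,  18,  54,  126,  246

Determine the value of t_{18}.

1st diffs: 0, 12, 36, 72, 120.
2nd diffs: 12, 24, 36, 48.
3rd diffs: 12, 12, 12 (constant).
Newton forward-difference form: t_n = 6 + 12·C(n,2) + 12·C(n,3).
At n = 18: n = 18, so t_{18} = 6 + 1836 + 9792 = 11634.

11634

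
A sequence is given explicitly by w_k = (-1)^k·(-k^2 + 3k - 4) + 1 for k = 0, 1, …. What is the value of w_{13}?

135

(-1)^13 = -1; -k^2 + 3k - 4 at k=13 is -134; so w_{13} = 135.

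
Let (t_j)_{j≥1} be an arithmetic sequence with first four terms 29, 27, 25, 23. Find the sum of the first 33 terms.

Common difference d = -2.
t_j = 29 + (j - 1)·(-2).
t_{33} = -35; S = 33·(29 + (-35))/2 = -99.

-99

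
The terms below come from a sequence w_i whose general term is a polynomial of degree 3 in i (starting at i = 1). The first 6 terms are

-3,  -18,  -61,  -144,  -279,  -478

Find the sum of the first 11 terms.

-9438

1st diffs: -15, -43, -83, -135, -199.
2nd diffs: -28, -40, -52, -64.
3rd diffs: -12, -12, -12 (constant).
Newton forward-difference form: w_i = -3 + (-15)·C(i-1,1) + (-28)·C(i-1,2) + (-12)·C(i-1,3).
Continuing: …, -753, -1116, -1579, -2154, …, w_{11} = -2853.
Summing i = 1..11 (11 terms) gives -9438.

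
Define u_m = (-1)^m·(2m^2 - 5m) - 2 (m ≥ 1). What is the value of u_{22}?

(-1)^22 = 1; 2m^2 - 5m at m=22 is 858; so u_{22} = 856.

856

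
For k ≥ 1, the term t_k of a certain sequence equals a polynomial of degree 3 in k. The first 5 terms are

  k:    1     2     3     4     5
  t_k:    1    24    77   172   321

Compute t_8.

1st diffs: 23, 53, 95, 149.
2nd diffs: 30, 42, 54.
3rd diffs: 12, 12 (constant).
Newton forward-difference form: t_k = 1 + 23·C(k-1,1) + 30·C(k-1,2) + 12·C(k-1,3).
At k = 8: k-1 = 7, so t_8 = 1 + 161 + 630 + 420 = 1212.

1212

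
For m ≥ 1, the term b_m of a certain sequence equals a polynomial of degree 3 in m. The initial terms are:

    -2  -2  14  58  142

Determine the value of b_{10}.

1582

1st diffs: 0, 16, 44, 84.
2nd diffs: 16, 28, 40.
3rd diffs: 12, 12 (constant).
Newton forward-difference form: b_m = -2 + 16·C(m-1,2) + 12·C(m-1,3).
At m = 10: m-1 = 9, so b_{10} = -2 + 576 + 1008 = 1582.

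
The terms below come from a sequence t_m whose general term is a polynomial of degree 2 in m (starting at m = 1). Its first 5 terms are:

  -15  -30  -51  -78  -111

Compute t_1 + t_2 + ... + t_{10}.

1st diffs: -15, -21, -27, -33.
2nd diffs: -6, -6, -6 (constant).
So t_m = -3m^2 - 6m - 6.
Continuing: …, -150, -195, -246, -303, …, t_{10} = -366.
Summing m = 1..10 (10 terms) gives -1545.

-1545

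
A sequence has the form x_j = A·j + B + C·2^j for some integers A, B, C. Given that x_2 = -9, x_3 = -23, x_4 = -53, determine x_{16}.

At j = 2, 3, 4: 2A + B + 4C = -9; 3A + B + 8C = -23; 4A + B + 16C = -53.
Subtracting the first from the second: A + 4C = -14.
Subtracting the second from the third: A + 8C = -30.
Solving: C = -4, A = 2, then B = 3.
Therefore x_{16} = 32 + 3 + (-4)·65536 = -262109.

-262109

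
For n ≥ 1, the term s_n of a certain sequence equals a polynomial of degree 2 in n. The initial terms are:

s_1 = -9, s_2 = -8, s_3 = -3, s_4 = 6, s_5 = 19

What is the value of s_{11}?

181

1st diffs: 1, 5, 9, 13.
2nd diffs: 4, 4, 4 (constant).
So s_n = 2n^2 - 5n - 6.
Evaluating at n = 11 gives s_{11} = 181.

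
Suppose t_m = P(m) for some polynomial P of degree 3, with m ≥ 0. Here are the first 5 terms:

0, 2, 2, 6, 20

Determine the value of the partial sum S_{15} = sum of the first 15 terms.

1st diffs: 2, 0, 4, 14.
2nd diffs: -2, 4, 10.
3rd diffs: 6, 6 (constant).
So t_m = m^3 - 4m^2 + 5m.
Continuing: …, 50, 102, 182, 296, …, t_{14} = 2030.
Summing m = 0..14 (15 terms) gives 7490.

7490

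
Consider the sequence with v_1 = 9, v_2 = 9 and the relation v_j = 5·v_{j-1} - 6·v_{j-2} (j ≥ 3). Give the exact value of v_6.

-1611

Iterate the recurrence:
v_3 = -9  v_4 = -99  v_5 = -441  v_6 = -1611.
(Characteristic roots are 3 and 2.)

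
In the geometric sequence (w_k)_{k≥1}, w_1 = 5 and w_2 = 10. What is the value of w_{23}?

20971520

Common ratio r = 2.
w_k = 5·2^(k-1).
w_{23} = 5·2^22 = 20971520.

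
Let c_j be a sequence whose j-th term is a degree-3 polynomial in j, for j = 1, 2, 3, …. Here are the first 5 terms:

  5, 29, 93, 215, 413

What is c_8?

1st diffs: 24, 64, 122, 198.
2nd diffs: 40, 58, 76.
3rd diffs: 18, 18 (constant).
So c_j = 3j^3 + 2j^2 - 3j + 3.
Evaluating at j = 8 gives c_8 = 1643.

1643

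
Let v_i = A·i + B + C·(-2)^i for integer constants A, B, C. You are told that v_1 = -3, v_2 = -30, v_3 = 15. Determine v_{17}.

524229

At i = 1, 2, 3: A + B - 2C = -3; 2A + B + 4C = -30; 3A + B - 8C = 15.
Subtracting the first from the second: A + 6C = -27.
Subtracting the second from the third: A - 12C = 45.
Solving: C = -4, A = -3, then B = -8.
Therefore v_{17} = -51 + (-8) + (-4)·(-131072) = 524229.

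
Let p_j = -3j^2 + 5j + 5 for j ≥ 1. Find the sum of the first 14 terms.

Over j = 1..14: Σj = 105, Σj² = 1015.
Total = (-3)·1015 + (5)·105 + (5)·14 = -2450.

-2450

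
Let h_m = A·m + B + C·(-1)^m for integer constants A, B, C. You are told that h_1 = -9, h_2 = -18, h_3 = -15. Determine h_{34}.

-114

Write the equations: A + B - C = -9; 2A + B + C = -18; 3A + B - C = -15.
Subtracting the first from the second: A + 2C = -9.
Subtracting the second from the third: A - 2C = 3.
Solving: C = -3, A = -3, then B = -9.
Therefore h_{34} = -102 + (-9) + (-3)·1 = -114.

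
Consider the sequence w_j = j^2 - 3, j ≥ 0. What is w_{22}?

w_{22} = 1·22^2 - 3 = 481.

481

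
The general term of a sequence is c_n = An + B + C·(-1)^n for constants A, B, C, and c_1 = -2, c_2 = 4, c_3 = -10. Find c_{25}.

At n = 1, 2, 3: A + B - C = -2; 2A + B + C = 4; 3A + B - C = -10.
Subtracting the first from the second: A + 2C = 6.
Subtracting the second from the third: A - 2C = -14.
Solving: C = 5, A = -4, then B = 7.
Hence c_{25} = -4·25 + 7 + 5·(-1) = -98.

-98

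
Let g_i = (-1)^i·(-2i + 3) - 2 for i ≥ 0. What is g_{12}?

-23

(-1)^12 = 1; -2i + 3 at i=12 is -21; so g_{12} = -23.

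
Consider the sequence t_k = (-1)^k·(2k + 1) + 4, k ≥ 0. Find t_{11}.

-19

(-1)^11 = -1; 2k + 1 at k=11 is 23; so t_{11} = -19.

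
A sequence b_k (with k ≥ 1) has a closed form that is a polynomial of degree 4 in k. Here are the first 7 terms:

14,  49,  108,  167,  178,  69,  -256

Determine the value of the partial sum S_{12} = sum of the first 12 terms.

1st diffs: 35, 59, 59, 11, -109, -325.
2nd diffs: 24, 0, -48, -120, -216.
3rd diffs: -24, -48, -72, -96.
4th diffs: -24, -24, -24 (constant).
So b_k = -k^4 + 6k^3 + k^2 + 5k + 3.
Continuing: …, -917, -2058, -3847, -6476, …, b_{12} = -10161.
Summing k = 1..12 (12 terms) gives -23130.

-23130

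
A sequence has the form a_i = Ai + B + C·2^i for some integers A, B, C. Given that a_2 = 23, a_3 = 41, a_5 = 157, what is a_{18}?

The three given values yield: 2A + B + 4C = 23; 3A + B + 8C = 41; 5A + B + 32C = 157.
Subtracting the first from the second: A + 4C = 18.
Subtracting the second from the third: 2A + 24C = 116.
Solving: C = 5, A = -2, then B = 7.
So a_i = -2·i + 7 + 5·2^i; at i=18 this is 1310691.

1310691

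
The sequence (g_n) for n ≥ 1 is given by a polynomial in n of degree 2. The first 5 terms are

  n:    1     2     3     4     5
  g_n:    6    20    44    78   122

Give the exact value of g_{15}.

1st diffs: 14, 24, 34, 44.
2nd diffs: 10, 10, 10 (constant).
Newton forward-difference form: g_n = 6 + 14·C(n-1,1) + 10·C(n-1,2).
At n = 15: n-1 = 14, so g_{15} = 6 + 196 + 910 = 1112.

1112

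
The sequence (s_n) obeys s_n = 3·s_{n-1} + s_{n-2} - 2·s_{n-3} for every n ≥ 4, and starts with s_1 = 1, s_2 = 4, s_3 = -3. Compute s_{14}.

-878144

s_4 = -7, s_5 = -32, s_6 = -97, …, s_{11} = -29056, s_{12} = -90505, s_{13} = -281917, s_{14} = -878144.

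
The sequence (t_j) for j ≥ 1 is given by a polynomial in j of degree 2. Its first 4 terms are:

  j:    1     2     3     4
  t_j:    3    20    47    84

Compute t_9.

419

1st diffs: 17, 27, 37.
2nd diffs: 10, 10 (constant).
Newton forward-difference form: t_j = 3 + 17·C(j-1,1) + 10·C(j-1,2).
At j = 9: j-1 = 8, so t_9 = 3 + 136 + 280 = 419.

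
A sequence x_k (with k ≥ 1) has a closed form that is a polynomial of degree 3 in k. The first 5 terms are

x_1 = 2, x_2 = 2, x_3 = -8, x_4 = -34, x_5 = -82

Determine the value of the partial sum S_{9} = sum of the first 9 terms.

-1578

1st diffs: 0, -10, -26, -48.
2nd diffs: -10, -16, -22.
3rd diffs: -6, -6 (constant).
So x_k = -k^3 + k^2 + 4k - 2.
Continuing: -158, -268, -418, -614.
Summing k = 1..9 (9 terms) gives -1578.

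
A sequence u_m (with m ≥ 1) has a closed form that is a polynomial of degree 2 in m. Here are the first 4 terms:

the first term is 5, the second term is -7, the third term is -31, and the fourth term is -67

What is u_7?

1st diffs: -12, -24, -36.
2nd diffs: -12, -12 (constant).
Newton forward-difference form: u_m = 5 + (-12)·C(m-1,1) + (-12)·C(m-1,2).
At m = 7: m-1 = 6, so u_7 = 5 - 72 - 180 = -247.

-247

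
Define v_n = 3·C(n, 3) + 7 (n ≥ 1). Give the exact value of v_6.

C(6, 3) = 20, so v_6 = 67.

67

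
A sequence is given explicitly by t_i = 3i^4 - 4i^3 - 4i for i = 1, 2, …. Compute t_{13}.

76843

t_{13} = 3·13^4 - 4·13^3 - 4·13 = 76843.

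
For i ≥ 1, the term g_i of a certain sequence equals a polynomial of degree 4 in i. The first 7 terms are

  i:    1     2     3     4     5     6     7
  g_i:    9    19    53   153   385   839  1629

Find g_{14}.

31183

1st diffs: 10, 34, 100, 232, 454, 790.
2nd diffs: 24, 66, 132, 222, 336.
3rd diffs: 42, 66, 90, 114.
4th diffs: 24, 24, 24 (constant).
Newton forward-difference form: g_i = 9 + 10·C(i-1,1) + 24·C(i-1,2) + 42·C(i-1,3) + 24·C(i-1,4).
At i = 14: i-1 = 13, so g_{14} = 9 + 130 + 1872 + 12012 + 17160 = 31183.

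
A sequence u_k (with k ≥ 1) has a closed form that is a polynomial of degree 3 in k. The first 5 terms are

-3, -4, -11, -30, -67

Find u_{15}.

1st diffs: -1, -7, -19, -37.
2nd diffs: -6, -12, -18.
3rd diffs: -6, -6 (constant).
Newton forward-difference form: u_k = -3 + (-1)·C(k-1,1) + (-6)·C(k-1,2) + (-6)·C(k-1,3).
At k = 15: k-1 = 14, so u_{15} = -3 - 14 - 546 - 2184 = -2747.

-2747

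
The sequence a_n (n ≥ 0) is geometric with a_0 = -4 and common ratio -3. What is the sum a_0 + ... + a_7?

6560

a_n = (-4)·(-3)^(n-0).
S = (-4)·((-3)^8 - 1)/(-3 - 1) = (-4)·(6561 - 1)/(-4) = 6560.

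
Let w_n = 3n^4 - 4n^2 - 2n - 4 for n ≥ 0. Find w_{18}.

313592

w_{18} = 3·18^4 - 4·18^2 - 2·18 - 4 = 313592.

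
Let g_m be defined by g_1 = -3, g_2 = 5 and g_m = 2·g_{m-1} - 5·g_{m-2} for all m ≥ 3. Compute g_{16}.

Iterate the recurrence:
g_3 = 25  g_4 = 25  g_5 = -75  …  g_{13} = 5925  g_{14} = 161725  g_{15} = 293825  g_{16} = -220975.

-220975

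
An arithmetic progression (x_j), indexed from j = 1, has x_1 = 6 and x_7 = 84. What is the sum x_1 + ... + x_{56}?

Common difference d = (84 - 6) / (7 - 1) = 13.
x_j = 6 + (j - 1)·13.
x_{56} = 721; S = 56·(6 + 721)/2 = 20356.

20356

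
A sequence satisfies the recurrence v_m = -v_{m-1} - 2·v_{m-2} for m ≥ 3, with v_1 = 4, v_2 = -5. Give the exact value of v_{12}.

-203

Iterate the recurrence:
v_3 = -3; v_4 = 13; v_5 = -7; v_6 = -19; v_7 = 33; v_8 = 5; v_9 = -71; v_{10} = 61; v_{11} = 81; v_{12} = -203.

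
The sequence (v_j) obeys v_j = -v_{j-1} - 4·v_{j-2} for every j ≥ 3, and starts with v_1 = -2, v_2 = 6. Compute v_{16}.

107014

v_3 = 2, v_4 = -26, v_5 = 18, …, v_{13} = 9298, v_{14} = -23274, v_{15} = -13918, v_{16} = 107014.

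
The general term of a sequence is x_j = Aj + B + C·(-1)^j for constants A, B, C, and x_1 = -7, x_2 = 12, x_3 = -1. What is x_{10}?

36

Plug in j = 1, 2, 3: A + B - C = -7; 2A + B + C = 12; 3A + B - C = -1.
Subtracting the first from the second: A + 2C = 19.
Subtracting the second from the third: A - 2C = -13.
Solving: C = 8, A = 3, then B = -2.
So x_j = 3·j + (-2) + 8·(-1)^j; at j=10 this is 36.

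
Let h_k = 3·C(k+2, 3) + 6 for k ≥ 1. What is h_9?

C(11, 3) = 165, so h_9 = 501.

501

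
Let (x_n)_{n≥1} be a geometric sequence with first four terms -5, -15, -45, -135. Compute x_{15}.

-23914845

Common ratio r = 3.
x_n = (-5)·3^(n-1).
x_{15} = (-5)·3^14 = -23914845.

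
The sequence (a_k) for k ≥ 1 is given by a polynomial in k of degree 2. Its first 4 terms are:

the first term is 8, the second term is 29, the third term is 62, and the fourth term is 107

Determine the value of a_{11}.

758

1st diffs: 21, 33, 45.
2nd diffs: 12, 12 (constant).
So a_k = 6k^2 + 3k - 1.
Evaluating at k = 11 gives a_{11} = 758.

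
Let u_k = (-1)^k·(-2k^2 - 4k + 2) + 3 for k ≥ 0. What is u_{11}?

287

(-1)^11 = -1; -2k^2 - 4k + 2 at k=11 is -284; so u_{11} = 287.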